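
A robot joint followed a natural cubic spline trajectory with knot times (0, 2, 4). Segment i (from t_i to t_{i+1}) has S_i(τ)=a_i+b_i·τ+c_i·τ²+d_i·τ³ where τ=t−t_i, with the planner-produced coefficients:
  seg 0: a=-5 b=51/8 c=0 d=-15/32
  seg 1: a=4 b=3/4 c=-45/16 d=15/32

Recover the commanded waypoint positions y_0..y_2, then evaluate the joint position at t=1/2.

y_0=-5 y_1=4 y_2=-2
S(1/2) = -479/256

y_0 = S_0(0) = a_0 = -5
y_1 = S_1(0) = a_1 = 4
y_2 = S_1(2) = -2
t_q=1/2 is in segment 0 (τ=1/2); S_0(τ)=-479/256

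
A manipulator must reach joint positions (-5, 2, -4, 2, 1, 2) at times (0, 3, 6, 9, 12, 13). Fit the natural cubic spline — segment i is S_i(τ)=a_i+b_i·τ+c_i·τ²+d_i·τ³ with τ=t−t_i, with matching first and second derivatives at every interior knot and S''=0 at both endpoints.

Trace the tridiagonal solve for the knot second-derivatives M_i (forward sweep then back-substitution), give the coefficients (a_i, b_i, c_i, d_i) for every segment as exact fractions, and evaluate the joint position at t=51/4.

Δ: Δ0=7/3, Δ1=-2, Δ2=2, Δ3=-1/3, Δ4=1
row 1: diag=12, rhs=-26; c'=1/4, d'=-13/6
row 2: denom=12−3·1/4=45/4; d'=(24−3·-13/6)/(45/4)=122/45
row 3: denom=12−3·4/15=56/5; d'=(-14−3·122/45)/(56/5)=-83/42
row 4: denom=8−3·15/56=403/56; d'=(8−3·-83/42)/(403/56)=60/31
back: M4=60/31
back: M3=-83/42−15/56·60/31=-232/93
back: M2=122/45−4/15·-232/93=314/93
back: M1=-13/6−1/4·314/93=-280/93
M: M0=0, M1=-280/93, M2=314/93, M3=-232/93, M4=60/31, M5=0
seg 0: a=-5, c=M0/2=0, d=(M1−M0)/(6·3)=-140/837, b=Δ0−h0·(2M0+M1)/6=119/31
seg 1: a=2, c=M1/2=-140/93, d=(M2−M1)/(6·3)=11/31, b=Δ1−h1·(2M1+M2)/6=-21/31
seg 2: a=-4, c=M2/2=157/93, d=(M3−M2)/(6·3)=-91/279, b=Δ2−h2·(2M2+M3)/6=-4/31
seg 3: a=2, c=M3/2=-116/93, d=(M4−M3)/(6·3)=206/837, b=Δ3−h3·(2M3+M4)/6=37/31
seg 4: a=1, c=M4/2=30/31, d=(M5−M4)/(6·1)=-10/31, b=Δ4−h4·(2M4+M5)/6=11/31
t_q=51/4 → seg 4, τ=3/4; S=1+11/31·τ+30/31·τ²+-10/31·τ³=1661/992

  seg 0: a=-5 b=119/31 c=0 d=-140/837
  seg 1: a=2 b=-21/31 c=-140/93 d=11/31
  seg 2: a=-4 b=-4/31 c=157/93 d=-91/279
  seg 3: a=2 b=37/31 c=-116/93 d=206/837
  seg 4: a=1 b=11/31 c=30/31 d=-10/31
S(51/4) = 1661/992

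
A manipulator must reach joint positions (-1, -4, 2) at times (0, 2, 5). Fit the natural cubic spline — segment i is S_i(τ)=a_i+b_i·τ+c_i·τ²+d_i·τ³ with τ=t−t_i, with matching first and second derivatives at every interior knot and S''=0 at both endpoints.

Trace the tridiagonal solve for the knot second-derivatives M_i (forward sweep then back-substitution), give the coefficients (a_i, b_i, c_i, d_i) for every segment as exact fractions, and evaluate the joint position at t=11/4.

  seg 0: a=-1 b=-11/5 c=0 d=7/40
  seg 1: a=-4 b=-1/10 c=21/20 d=-7/60
S(11/4) = -4523/1280

Δ: Δ0=-3/2, Δ1=2
row 1: diag=10, rhs=21; c'=3/10, d'=21/10
back: M1=21/10
M: M0=0, M1=21/10, M2=0
seg 0: a=-1, c=M0/2=0, d=(M1−M0)/(6·2)=7/40, b=Δ0−h0·(2M0+M1)/6=-11/5
seg 1: a=-4, c=M1/2=21/20, d=(M2−M1)/(6·3)=-7/60, b=Δ1−h1·(2M1+M2)/6=-1/10
t_q=11/4 → seg 1, τ=3/4; S=-4+-1/10·τ+21/20·τ²+-7/60·τ³=-4523/1280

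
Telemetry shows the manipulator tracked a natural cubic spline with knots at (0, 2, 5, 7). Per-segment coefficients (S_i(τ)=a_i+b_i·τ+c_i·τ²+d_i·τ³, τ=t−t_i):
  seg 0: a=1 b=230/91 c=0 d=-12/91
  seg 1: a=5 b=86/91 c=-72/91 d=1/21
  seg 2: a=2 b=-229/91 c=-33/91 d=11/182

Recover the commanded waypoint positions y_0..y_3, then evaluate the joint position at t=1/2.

y_0=1 y_1=5 y_2=2 y_3=-4
S(1/2) = 409/182

y_0 = S_0(0) = a_0 = 1
y_1 = S_1(0) = a_1 = 5
y_2 = S_2(0) = a_2 = 2
y_3 = S_2(2) = -4
t_q=1/2 is in segment 0 (τ=1/2); S_0(τ)=409/182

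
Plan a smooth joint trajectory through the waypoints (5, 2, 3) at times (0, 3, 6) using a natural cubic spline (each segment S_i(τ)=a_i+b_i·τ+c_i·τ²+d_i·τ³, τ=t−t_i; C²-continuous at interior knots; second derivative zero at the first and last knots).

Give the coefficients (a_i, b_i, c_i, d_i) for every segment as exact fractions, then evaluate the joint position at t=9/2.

Δ: Δ0=-1, Δ1=1/3
row 1: diag=12, rhs=8; c'=1/4, d'=2/3
back: M1=2/3
M: M0=0, M1=2/3, M2=0
seg 0: a=5, c=M0/2=0, d=(M1−M0)/(6·3)=1/27, b=Δ0−h0·(2M0+M1)/6=-4/3
seg 1: a=2, c=M1/2=1/3, d=(M2−M1)/(6·3)=-1/27, b=Δ1−h1·(2M1+M2)/6=-1/3
t_q=9/2 → seg 1, τ=3/2; S=2+-1/3·τ+1/3·τ²+-1/27·τ³=17/8

  seg 0: a=5 b=-4/3 c=0 d=1/27
  seg 1: a=2 b=-1/3 c=1/3 d=-1/27
S(9/2) = 17/8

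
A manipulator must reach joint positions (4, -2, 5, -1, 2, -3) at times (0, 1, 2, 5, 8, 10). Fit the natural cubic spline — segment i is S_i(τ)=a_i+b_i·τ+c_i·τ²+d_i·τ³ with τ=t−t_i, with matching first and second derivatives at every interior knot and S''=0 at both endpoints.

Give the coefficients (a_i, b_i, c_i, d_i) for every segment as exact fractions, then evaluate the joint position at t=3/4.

  seg 0: a=4 b=-253/26 c=0 d=97/26
  seg 1: a=-2 b=19/13 c=291/26 d=-147/26
  seg 2: a=5 b=179/26 c=-75/13 d=73/78
  seg 3: a=-1 b=-32/13 c=69/26 d=-1/2
  seg 4: a=2 b=-1/26 c=-24/13 d=4/13
S(3/4) = -2869/1664

Δ: Δ0=-6, Δ1=7, Δ2=-2, Δ3=1, Δ4=-5/2
row 1: diag=4, rhs=78; c'=1/4, d'=39/2
row 2: denom=8−1·1/4=31/4; d'=(-54−1·39/2)/(31/4)=-294/31
row 3: denom=12−3·12/31=336/31; d'=(18−3·-294/31)/(336/31)=30/7
row 4: denom=10−3·31/112=1027/112; d'=(-21−3·30/7)/(1027/112)=-48/13
back: M4=-48/13
back: M3=30/7−31/112·-48/13=69/13
back: M2=-294/31−12/31·69/13=-150/13
back: M1=39/2−1/4·-150/13=291/13
M: M0=0, M1=291/13, M2=-150/13, M3=69/13, M4=-48/13, M5=0
seg 0: a=4, c=M0/2=0, d=(M1−M0)/(6·1)=97/26, b=Δ0−h0·(2M0+M1)/6=-253/26
seg 1: a=-2, c=M1/2=291/26, d=(M2−M1)/(6·1)=-147/26, b=Δ1−h1·(2M1+M2)/6=19/13
seg 2: a=5, c=M2/2=-75/13, d=(M3−M2)/(6·3)=73/78, b=Δ2−h2·(2M2+M3)/6=179/26
seg 3: a=-1, c=M3/2=69/26, d=(M4−M3)/(6·3)=-1/2, b=Δ3−h3·(2M3+M4)/6=-32/13
seg 4: a=2, c=M4/2=-24/13, d=(M5−M4)/(6·2)=4/13, b=Δ4−h4·(2M4+M5)/6=-1/26
t_q=3/4 → seg 0, τ=3/4; S=4+-253/26·τ+0·τ²+97/26·τ³=-2869/1664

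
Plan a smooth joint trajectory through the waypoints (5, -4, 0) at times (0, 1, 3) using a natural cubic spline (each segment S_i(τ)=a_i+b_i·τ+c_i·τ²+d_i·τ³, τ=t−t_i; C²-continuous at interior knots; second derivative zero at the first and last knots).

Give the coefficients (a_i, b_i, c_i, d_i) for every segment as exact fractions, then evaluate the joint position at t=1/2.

  seg 0: a=5 b=-65/6 c=0 d=11/6
  seg 1: a=-4 b=-16/3 c=11/2 d=-11/12
S(1/2) = -3/16

Δ: Δ0=-9, Δ1=2
row 1: diag=6, rhs=66; c'=1/3, d'=11
back: M1=11
M: M0=0, M1=11, M2=0
seg 0: a=5, c=M0/2=0, d=(M1−M0)/(6·1)=11/6, b=Δ0−h0·(2M0+M1)/6=-65/6
seg 1: a=-4, c=M1/2=11/2, d=(M2−M1)/(6·2)=-11/12, b=Δ1−h1·(2M1+M2)/6=-16/3
t_q=1/2 → seg 0, τ=1/2; S=5+-65/6·τ+0·τ²+11/6·τ³=-3/16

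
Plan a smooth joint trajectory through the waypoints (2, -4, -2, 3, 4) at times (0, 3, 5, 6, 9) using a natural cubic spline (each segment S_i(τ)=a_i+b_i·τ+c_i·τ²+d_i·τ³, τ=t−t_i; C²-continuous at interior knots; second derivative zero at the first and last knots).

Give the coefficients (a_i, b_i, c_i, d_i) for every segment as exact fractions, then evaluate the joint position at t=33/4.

Δ: Δ0=-2, Δ1=1, Δ2=5, Δ3=1/3
row 1: diag=10, rhs=18; c'=1/5, d'=9/5
row 2: denom=6−2·1/5=28/5; d'=(24−2·9/5)/(28/5)=51/14
row 3: denom=8−1·5/28=219/28; d'=(-28−1·51/14)/(219/28)=-886/219
back: M3=-886/219
back: M2=51/14−5/28·-886/219=956/219
back: M1=9/5−1/5·956/219=203/219
M: M0=0, M1=203/219, M2=956/219, M3=-886/219, M4=0
seg 0: a=2, c=M0/2=0, d=(M1−M0)/(6·3)=203/3942, b=Δ0−h0·(2M0+M1)/6=-1079/438
seg 1: a=-4, c=M1/2=203/438, d=(M2−M1)/(6·2)=251/876, b=Δ1−h1·(2M1+M2)/6=-235/219
seg 2: a=-2, c=M2/2=478/219, d=(M3−M2)/(6·1)=-307/219, b=Δ2−h2·(2M2+M3)/6=308/73
seg 3: a=3, c=M3/2=-443/219, d=(M4−M3)/(6·3)=443/1971, b=Δ3−h3·(2M3+M4)/6=959/219
t_q=33/4 → seg 3, τ=9/4; S=3+959/219·τ+-443/219·τ²+443/1971·τ³=24165/4672

  seg 0: a=2 b=-1079/438 c=0 d=203/3942
  seg 1: a=-4 b=-235/219 c=203/438 d=251/876
  seg 2: a=-2 b=308/73 c=478/219 d=-307/219
  seg 3: a=3 b=959/219 c=-443/219 d=443/1971
S(33/4) = 24165/4672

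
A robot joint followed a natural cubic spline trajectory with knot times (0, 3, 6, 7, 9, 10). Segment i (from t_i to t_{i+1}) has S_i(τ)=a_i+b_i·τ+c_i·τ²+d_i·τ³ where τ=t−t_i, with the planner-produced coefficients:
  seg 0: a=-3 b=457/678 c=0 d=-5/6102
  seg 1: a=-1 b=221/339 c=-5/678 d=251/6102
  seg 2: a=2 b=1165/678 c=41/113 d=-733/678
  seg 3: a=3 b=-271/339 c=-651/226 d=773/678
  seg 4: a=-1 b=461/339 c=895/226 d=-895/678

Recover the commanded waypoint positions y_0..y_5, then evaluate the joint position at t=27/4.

y_0 = S_0(0) = a_0 = -3
y_1 = S_1(0) = a_1 = -1
y_2 = S_2(0) = a_2 = 2
y_3 = S_3(0) = a_3 = 3
y_4 = S_4(0) = a_4 = -1
y_5 = S_4(1) = 3
t_q=27/4 is in segment 2 (τ=3/4); S_2(τ)=43923/14464

y_0=-3 y_1=-1 y_2=2 y_3=3 y_4=-1 y_5=3
S(27/4) = 43923/14464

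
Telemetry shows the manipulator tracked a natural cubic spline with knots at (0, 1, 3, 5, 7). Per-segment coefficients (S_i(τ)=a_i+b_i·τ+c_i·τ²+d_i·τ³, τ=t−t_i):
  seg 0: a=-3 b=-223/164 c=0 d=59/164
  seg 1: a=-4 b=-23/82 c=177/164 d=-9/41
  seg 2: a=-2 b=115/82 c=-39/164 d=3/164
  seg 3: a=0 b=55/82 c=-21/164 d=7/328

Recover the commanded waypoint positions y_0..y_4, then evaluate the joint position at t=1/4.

y_0 = S_0(0) = a_0 = -3
y_1 = S_1(0) = a_1 = -4
y_2 = S_2(0) = a_2 = -2
y_3 = S_3(0) = a_3 = 0
y_4 = S_3(2) = 1
t_q=1/4 is in segment 0 (τ=1/4); S_0(τ)=-34997/10496

y_0=-3 y_1=-4 y_2=-2 y_3=0 y_4=1
S(1/4) = -34997/10496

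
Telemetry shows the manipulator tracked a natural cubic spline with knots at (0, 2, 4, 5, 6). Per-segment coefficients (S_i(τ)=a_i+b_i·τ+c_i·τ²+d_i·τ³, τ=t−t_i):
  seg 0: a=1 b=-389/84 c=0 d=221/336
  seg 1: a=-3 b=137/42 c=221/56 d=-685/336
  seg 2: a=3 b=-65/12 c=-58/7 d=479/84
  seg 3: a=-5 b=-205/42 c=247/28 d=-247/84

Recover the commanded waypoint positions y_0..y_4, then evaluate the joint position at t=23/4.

y_0 = S_0(0) = a_0 = 1
y_1 = S_1(0) = a_1 = -3
y_2 = S_2(0) = a_2 = 3
y_3 = S_3(0) = a_3 = -5
y_4 = S_3(1) = -4
t_q=23/4 is in segment 3 (τ=3/4); S_3(τ)=-8851/1792

y_0=1 y_1=-3 y_2=3 y_3=-5 y_4=-4
S(23/4) = -8851/1792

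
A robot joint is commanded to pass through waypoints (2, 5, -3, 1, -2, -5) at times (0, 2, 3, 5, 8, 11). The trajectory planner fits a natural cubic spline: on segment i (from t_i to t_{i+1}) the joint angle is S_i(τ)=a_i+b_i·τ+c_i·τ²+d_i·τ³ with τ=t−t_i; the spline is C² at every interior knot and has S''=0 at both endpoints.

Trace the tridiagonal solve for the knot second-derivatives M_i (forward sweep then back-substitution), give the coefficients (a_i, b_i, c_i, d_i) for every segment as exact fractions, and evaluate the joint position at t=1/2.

  seg 0: a=2 b=13001/2398 c=0 d=-2351/2398
  seg 1: a=5 b=-15211/2398 c=-7053/1199 d=10133/2398
  seg 2: a=-3 b=-592/109 c=16293/2398 d=-7383/4796
  seg 3: a=1 b=3925/1199 c=-2928/1199 d=1220/3597
  seg 4: a=-2 b=-2663/1199 c=732/1199 d=-244/3597
S(1/2) = 88021/19184

Δ: Δ0=3/2, Δ1=-8, Δ2=2, Δ3=-1, Δ4=-1
row 1: diag=6, rhs=-57; c'=1/6, d'=-19/2
row 2: denom=6−1·1/6=35/6; d'=(60−1·-19/2)/(35/6)=417/35
row 3: denom=10−2·12/35=326/35; d'=(-18−2·417/35)/(326/35)=-732/163
row 4: denom=12−3·105/326=3597/326; d'=(0−3·-732/163)/(3597/326)=1464/1199
back: M4=1464/1199
back: M3=-732/163−105/326·1464/1199=-5856/1199
back: M2=417/35−12/35·-5856/1199=16293/1199
back: M1=-19/2−1/6·16293/1199=-14106/1199
M: M0=0, M1=-14106/1199, M2=16293/1199, M3=-5856/1199, M4=1464/1199, M5=0
seg 0: a=2, c=M0/2=0, d=(M1−M0)/(6·2)=-2351/2398, b=Δ0−h0·(2M0+M1)/6=13001/2398
seg 1: a=5, c=M1/2=-7053/1199, d=(M2−M1)/(6·1)=10133/2398, b=Δ1−h1·(2M1+M2)/6=-15211/2398
seg 2: a=-3, c=M2/2=16293/2398, d=(M3−M2)/(6·2)=-7383/4796, b=Δ2−h2·(2M2+M3)/6=-592/109
seg 3: a=1, c=M3/2=-2928/1199, d=(M4−M3)/(6·3)=1220/3597, b=Δ3−h3·(2M3+M4)/6=3925/1199
seg 4: a=-2, c=M4/2=732/1199, d=(M5−M4)/(6·3)=-244/3597, b=Δ4−h4·(2M4+M5)/6=-2663/1199
t_q=1/2 → seg 0, τ=1/2; S=2+13001/2398·τ+0·τ²+-2351/2398·τ³=88021/19184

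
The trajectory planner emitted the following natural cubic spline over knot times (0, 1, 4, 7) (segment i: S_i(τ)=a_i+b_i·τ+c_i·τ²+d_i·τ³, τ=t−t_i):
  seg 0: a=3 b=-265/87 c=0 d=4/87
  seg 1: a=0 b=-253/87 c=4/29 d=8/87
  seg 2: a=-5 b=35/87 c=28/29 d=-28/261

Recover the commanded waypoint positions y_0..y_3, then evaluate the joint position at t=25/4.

y_0=3 y_1=0 y_2=-5 y_3=2
S(25/4) = -199/464

y_0 = S_0(0) = a_0 = 3
y_1 = S_1(0) = a_1 = 0
y_2 = S_2(0) = a_2 = -5
y_3 = S_2(3) = 2
t_q=25/4 is in segment 2 (τ=9/4); S_2(τ)=-199/464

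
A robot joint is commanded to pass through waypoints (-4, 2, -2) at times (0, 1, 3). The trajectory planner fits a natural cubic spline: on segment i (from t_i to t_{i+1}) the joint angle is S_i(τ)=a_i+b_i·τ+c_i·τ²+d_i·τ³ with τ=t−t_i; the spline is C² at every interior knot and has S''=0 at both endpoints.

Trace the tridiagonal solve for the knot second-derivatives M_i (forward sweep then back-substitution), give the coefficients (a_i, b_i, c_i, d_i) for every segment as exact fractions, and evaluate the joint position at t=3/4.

Δ: Δ0=6, Δ1=-2
row 1: diag=6, rhs=-48; c'=1/3, d'=-8
back: M1=-8
M: M0=0, M1=-8, M2=0
seg 0: a=-4, c=M0/2=0, d=(M1−M0)/(6·1)=-4/3, b=Δ0−h0·(2M0+M1)/6=22/3
seg 1: a=2, c=M1/2=-4, d=(M2−M1)/(6·2)=2/3, b=Δ1−h1·(2M1+M2)/6=10/3
t_q=3/4 → seg 0, τ=3/4; S=-4+22/3·τ+0·τ²+-4/3·τ³=15/16

  seg 0: a=-4 b=22/3 c=0 d=-4/3
  seg 1: a=2 b=10/3 c=-4 d=2/3
S(3/4) = 15/16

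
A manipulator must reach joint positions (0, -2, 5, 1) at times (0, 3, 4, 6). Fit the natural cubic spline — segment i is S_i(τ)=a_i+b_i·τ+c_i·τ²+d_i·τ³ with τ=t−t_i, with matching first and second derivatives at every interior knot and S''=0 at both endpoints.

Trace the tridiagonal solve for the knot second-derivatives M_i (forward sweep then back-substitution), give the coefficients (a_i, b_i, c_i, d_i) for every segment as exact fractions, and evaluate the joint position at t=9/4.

  seg 0: a=0 b=-589/141 c=0 d=55/141
  seg 1: a=-2 b=896/141 c=165/47 d=-404/141
  seg 2: a=5 b=674/141 c=-239/47 d=239/282
S(9/4) = -14907/3008

Δ: Δ0=-2/3, Δ1=7, Δ2=-2
row 1: diag=8, rhs=46; c'=1/8, d'=23/4
row 2: denom=6−1·1/8=47/8; d'=(-54−1·23/4)/(47/8)=-478/47
back: M2=-478/47
back: M1=23/4−1/8·-478/47=330/47
M: M0=0, M1=330/47, M2=-478/47, M3=0
seg 0: a=0, c=M0/2=0, d=(M1−M0)/(6·3)=55/141, b=Δ0−h0·(2M0+M1)/6=-589/141
seg 1: a=-2, c=M1/2=165/47, d=(M2−M1)/(6·1)=-404/141, b=Δ1−h1·(2M1+M2)/6=896/141
seg 2: a=5, c=M2/2=-239/47, d=(M3−M2)/(6·2)=239/282, b=Δ2−h2·(2M2+M3)/6=674/141
t_q=9/4 → seg 0, τ=9/4; S=0+-589/141·τ+0·τ²+55/141·τ³=-14907/3008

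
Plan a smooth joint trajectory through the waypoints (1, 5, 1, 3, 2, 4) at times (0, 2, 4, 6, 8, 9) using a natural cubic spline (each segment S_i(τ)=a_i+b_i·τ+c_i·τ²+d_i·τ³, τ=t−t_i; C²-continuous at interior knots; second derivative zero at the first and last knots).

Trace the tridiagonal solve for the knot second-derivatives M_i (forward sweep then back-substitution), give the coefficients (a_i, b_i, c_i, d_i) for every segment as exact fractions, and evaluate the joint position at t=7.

Δ: Δ0=2, Δ1=-2, Δ2=1, Δ3=-1/2, Δ4=2
row 1: diag=8, rhs=-24; c'=1/4, d'=-3
row 2: denom=8−2·1/4=15/2; d'=(18−2·-3)/(15/2)=16/5
row 3: denom=8−2·4/15=112/15; d'=(-9−2·16/5)/(112/15)=-33/16
row 4: denom=6−2·15/56=153/28; d'=(15−2·-33/16)/(153/28)=7/2
back: M4=7/2
back: M3=-33/16−15/56·7/2=-3
back: M2=16/5−4/15·-3=4
back: M1=-3−1/4·4=-4
M: M0=0, M1=-4, M2=4, M3=-3, M4=7/2, M5=0
seg 0: a=1, c=M0/2=0, d=(M1−M0)/(6·2)=-1/3, b=Δ0−h0·(2M0+M1)/6=10/3
seg 1: a=5, c=M1/2=-2, d=(M2−M1)/(6·2)=2/3, b=Δ1−h1·(2M1+M2)/6=-2/3
seg 2: a=1, c=M2/2=2, d=(M3−M2)/(6·2)=-7/12, b=Δ2−h2·(2M2+M3)/6=-2/3
seg 3: a=3, c=M3/2=-3/2, d=(M4−M3)/(6·2)=13/24, b=Δ3−h3·(2M3+M4)/6=1/3
seg 4: a=2, c=M4/2=7/4, d=(M5−M4)/(6·1)=-7/12, b=Δ4−h4·(2M4+M5)/6=5/6
t_q=7 → seg 3, τ=1; S=3+1/3·τ+-3/2·τ²+13/24·τ³=19/8

  seg 0: a=1 b=10/3 c=0 d=-1/3
  seg 1: a=5 b=-2/3 c=-2 d=2/3
  seg 2: a=1 b=-2/3 c=2 d=-7/12
  seg 3: a=3 b=1/3 c=-3/2 d=13/24
  seg 4: a=2 b=5/6 c=7/4 d=-7/12
S(7) = 19/8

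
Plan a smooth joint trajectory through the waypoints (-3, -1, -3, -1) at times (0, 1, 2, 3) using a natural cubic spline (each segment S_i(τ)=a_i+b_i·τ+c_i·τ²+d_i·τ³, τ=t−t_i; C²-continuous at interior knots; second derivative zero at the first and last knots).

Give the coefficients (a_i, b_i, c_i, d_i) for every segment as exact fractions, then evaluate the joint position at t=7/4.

  seg 0: a=-3 b=10/3 c=0 d=-4/3
  seg 1: a=-1 b=-2/3 c=-4 d=8/3
  seg 2: a=-3 b=-2/3 c=4 d=-4/3
S(7/4) = -21/8

Δ: Δ0=2, Δ1=-2, Δ2=2
row 1: diag=4, rhs=-24; c'=1/4, d'=-6
row 2: denom=4−1·1/4=15/4; d'=(24−1·-6)/(15/4)=8
back: M2=8
back: M1=-6−1/4·8=-8
M: M0=0, M1=-8, M2=8, M3=0
seg 0: a=-3, c=M0/2=0, d=(M1−M0)/(6·1)=-4/3, b=Δ0−h0·(2M0+M1)/6=10/3
seg 1: a=-1, c=M1/2=-4, d=(M2−M1)/(6·1)=8/3, b=Δ1−h1·(2M1+M2)/6=-2/3
seg 2: a=-3, c=M2/2=4, d=(M3−M2)/(6·1)=-4/3, b=Δ2−h2·(2M2+M3)/6=-2/3
t_q=7/4 → seg 1, τ=3/4; S=-1+-2/3·τ+-4·τ²+8/3·τ³=-21/8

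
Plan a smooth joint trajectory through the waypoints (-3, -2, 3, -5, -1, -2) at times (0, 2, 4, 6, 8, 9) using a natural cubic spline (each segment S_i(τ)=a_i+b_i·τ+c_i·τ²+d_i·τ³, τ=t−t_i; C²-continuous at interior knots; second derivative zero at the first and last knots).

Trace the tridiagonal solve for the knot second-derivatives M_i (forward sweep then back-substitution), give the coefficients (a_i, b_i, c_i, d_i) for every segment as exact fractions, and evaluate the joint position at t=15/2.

Δ: Δ0=1/2, Δ1=5/2, Δ2=-4, Δ3=2, Δ4=-1
row 1: diag=8, rhs=12; c'=1/4, d'=3/2
row 2: denom=8−2·1/4=15/2; d'=(-39−2·3/2)/(15/2)=-28/5
row 3: denom=8−2·4/15=112/15; d'=(36−2·-28/5)/(112/15)=177/28
row 4: denom=6−2·15/56=153/28; d'=(-18−2·177/28)/(153/28)=-286/51
back: M4=-286/51
back: M3=177/28−15/56·-286/51=133/17
back: M2=-28/5−4/15·133/17=-392/51
back: M1=3/2−1/4·-392/51=349/102
M: M0=0, M1=349/102, M2=-392/51, M3=133/17, M4=-286/51, M5=0
seg 0: a=-3, c=M0/2=0, d=(M1−M0)/(6·2)=349/1224, b=Δ0−h0·(2M0+M1)/6=-98/153
seg 1: a=-2, c=M1/2=349/204, d=(M2−M1)/(6·2)=-1133/1224, b=Δ1−h1·(2M1+M2)/6=851/306
seg 2: a=3, c=M2/2=-196/51, d=(M3−M2)/(6·2)=791/612, b=Δ2−h2·(2M2+M3)/6=-227/153
seg 3: a=-5, c=M3/2=133/34, d=(M4−M3)/(6·2)=-685/612, b=Δ3−h3·(2M3+M4)/6=-206/153
seg 4: a=-1, c=M4/2=-143/51, d=(M5−M4)/(6·1)=143/153, b=Δ4−h4·(2M4+M5)/6=133/153
t_q=15/2 → seg 3, τ=3/2; S=-5+-206/153·τ+133/34·τ²+-685/612·τ³=-3257/1632

  seg 0: a=-3 b=-98/153 c=0 d=349/1224
  seg 1: a=-2 b=851/306 c=349/204 d=-1133/1224
  seg 2: a=3 b=-227/153 c=-196/51 d=791/612
  seg 3: a=-5 b=-206/153 c=133/34 d=-685/612
  seg 4: a=-1 b=133/153 c=-143/51 d=143/153
S(15/2) = -3257/1632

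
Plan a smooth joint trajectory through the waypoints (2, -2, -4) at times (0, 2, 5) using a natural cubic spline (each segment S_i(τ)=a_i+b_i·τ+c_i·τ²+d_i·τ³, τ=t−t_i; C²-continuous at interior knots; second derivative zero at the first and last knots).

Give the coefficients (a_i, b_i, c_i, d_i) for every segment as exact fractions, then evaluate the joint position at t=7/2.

Δ: Δ0=-2, Δ1=-2/3
row 1: diag=10, rhs=8; c'=3/10, d'=4/5
back: M1=4/5
M: M0=0, M1=4/5, M2=0
seg 0: a=2, c=M0/2=0, d=(M1−M0)/(6·2)=1/15, b=Δ0−h0·(2M0+M1)/6=-34/15
seg 1: a=-2, c=M1/2=2/5, d=(M2−M1)/(6·3)=-2/45, b=Δ1−h1·(2M1+M2)/6=-22/15
t_q=7/2 → seg 1, τ=3/2; S=-2+-22/15·τ+2/5·τ²+-2/45·τ³=-69/20

  seg 0: a=2 b=-34/15 c=0 d=1/15
  seg 1: a=-2 b=-22/15 c=2/5 d=-2/45
S(7/2) = -69/20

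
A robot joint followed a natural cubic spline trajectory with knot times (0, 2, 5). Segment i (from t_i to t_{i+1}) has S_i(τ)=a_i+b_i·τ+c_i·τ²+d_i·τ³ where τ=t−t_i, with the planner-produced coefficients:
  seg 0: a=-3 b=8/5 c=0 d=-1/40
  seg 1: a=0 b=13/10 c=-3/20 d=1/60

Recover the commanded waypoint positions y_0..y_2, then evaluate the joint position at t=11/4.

y_0 = S_0(0) = a_0 = -3
y_1 = S_1(0) = a_1 = 0
y_2 = S_1(3) = 3
t_q=11/4 is in segment 1 (τ=3/4); S_1(τ)=1149/1280

y_0=-3 y_1=0 y_2=3
S(11/4) = 1149/1280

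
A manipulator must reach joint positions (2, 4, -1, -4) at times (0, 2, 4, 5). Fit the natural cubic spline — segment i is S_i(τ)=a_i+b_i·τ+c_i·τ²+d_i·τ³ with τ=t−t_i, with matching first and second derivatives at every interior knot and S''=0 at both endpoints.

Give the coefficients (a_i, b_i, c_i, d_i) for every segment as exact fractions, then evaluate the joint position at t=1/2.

  seg 0: a=2 b=21/11 c=0 d=-5/22
  seg 1: a=4 b=-9/11 c=-15/11 d=23/88
  seg 2: a=-1 b=-69/22 c=9/44 d=-3/44
S(1/2) = 515/176

Δ: Δ0=1, Δ1=-5/2, Δ2=-3
row 1: diag=8, rhs=-21; c'=1/4, d'=-21/8
row 2: denom=6−2·1/4=11/2; d'=(-3−2·-21/8)/(11/2)=9/22
back: M2=9/22
back: M1=-21/8−1/4·9/22=-30/11
M: M0=0, M1=-30/11, M2=9/22, M3=0
seg 0: a=2, c=M0/2=0, d=(M1−M0)/(6·2)=-5/22, b=Δ0−h0·(2M0+M1)/6=21/11
seg 1: a=4, c=M1/2=-15/11, d=(M2−M1)/(6·2)=23/88, b=Δ1−h1·(2M1+M2)/6=-9/11
seg 2: a=-1, c=M2/2=9/44, d=(M3−M2)/(6·1)=-3/44, b=Δ2−h2·(2M2+M3)/6=-69/22
t_q=1/2 → seg 0, τ=1/2; S=2+21/11·τ+0·τ²+-5/22·τ³=515/176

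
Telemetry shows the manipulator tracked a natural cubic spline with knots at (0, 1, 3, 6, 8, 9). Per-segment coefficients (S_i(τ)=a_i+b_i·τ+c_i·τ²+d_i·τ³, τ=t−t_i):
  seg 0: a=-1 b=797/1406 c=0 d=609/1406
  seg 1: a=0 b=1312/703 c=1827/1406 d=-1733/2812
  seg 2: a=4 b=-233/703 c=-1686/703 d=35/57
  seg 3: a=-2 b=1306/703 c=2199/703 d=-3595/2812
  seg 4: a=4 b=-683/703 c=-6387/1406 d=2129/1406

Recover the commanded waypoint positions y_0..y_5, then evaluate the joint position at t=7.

y_0=-1 y_1=0 y_2=4 y_3=-2 y_4=4 y_5=0
S(7) = 4801/2812

y_0 = S_0(0) = a_0 = -1
y_1 = S_1(0) = a_1 = 0
y_2 = S_2(0) = a_2 = 4
y_3 = S_3(0) = a_3 = -2
y_4 = S_4(0) = a_4 = 4
y_5 = S_4(1) = 0
t_q=7 is in segment 3 (τ=1); S_3(τ)=4801/2812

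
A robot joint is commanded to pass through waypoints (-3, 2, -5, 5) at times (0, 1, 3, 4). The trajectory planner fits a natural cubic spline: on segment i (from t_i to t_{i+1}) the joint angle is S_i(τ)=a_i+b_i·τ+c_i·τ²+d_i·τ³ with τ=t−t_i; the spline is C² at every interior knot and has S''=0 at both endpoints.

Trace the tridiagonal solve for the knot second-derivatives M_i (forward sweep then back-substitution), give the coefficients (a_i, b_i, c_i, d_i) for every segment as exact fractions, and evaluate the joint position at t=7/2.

Δ: Δ0=5, Δ1=-7/2, Δ2=10
row 1: diag=6, rhs=-51; c'=1/3, d'=-17/2
row 2: denom=6−2·1/3=16/3; d'=(81−2·-17/2)/(16/3)=147/8
back: M2=147/8
back: M1=-17/2−1/3·147/8=-117/8
M: M0=0, M1=-117/8, M2=147/8, M3=0
seg 0: a=-3, c=M0/2=0, d=(M1−M0)/(6·1)=-39/16, b=Δ0−h0·(2M0+M1)/6=119/16
seg 1: a=2, c=M1/2=-117/16, d=(M2−M1)/(6·2)=11/4, b=Δ1−h1·(2M1+M2)/6=1/8
seg 2: a=-5, c=M2/2=147/16, d=(M3−M2)/(6·1)=-49/16, b=Δ2−h2·(2M2+M3)/6=31/8
t_q=7/2 → seg 2, τ=1/2; S=-5+31/8·τ+147/16·τ²+-49/16·τ³=-147/128

  seg 0: a=-3 b=119/16 c=0 d=-39/16
  seg 1: a=2 b=1/8 c=-117/16 d=11/4
  seg 2: a=-5 b=31/8 c=147/16 d=-49/16
S(7/2) = -147/128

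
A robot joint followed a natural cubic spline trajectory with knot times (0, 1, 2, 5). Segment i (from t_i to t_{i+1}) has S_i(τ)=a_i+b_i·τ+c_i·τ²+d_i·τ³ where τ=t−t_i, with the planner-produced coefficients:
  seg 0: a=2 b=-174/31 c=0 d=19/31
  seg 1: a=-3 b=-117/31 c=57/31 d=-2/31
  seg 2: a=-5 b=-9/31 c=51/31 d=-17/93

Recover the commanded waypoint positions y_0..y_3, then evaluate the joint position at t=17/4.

y_0 = S_0(0) = a_0 = 2
y_1 = S_1(0) = a_1 = -3
y_2 = S_2(0) = a_2 = -5
y_3 = S_2(3) = 4
t_q=17/4 is in segment 2 (τ=9/4); S_2(τ)=1177/1984

y_0=2 y_1=-3 y_2=-5 y_3=4
S(17/4) = 1177/1984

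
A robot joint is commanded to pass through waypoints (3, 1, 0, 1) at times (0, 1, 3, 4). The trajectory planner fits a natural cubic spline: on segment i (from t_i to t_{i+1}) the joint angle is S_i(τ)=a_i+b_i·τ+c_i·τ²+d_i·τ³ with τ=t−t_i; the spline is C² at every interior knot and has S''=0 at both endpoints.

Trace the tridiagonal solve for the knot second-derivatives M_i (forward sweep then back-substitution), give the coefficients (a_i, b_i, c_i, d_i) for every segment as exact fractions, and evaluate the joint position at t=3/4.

Δ: Δ0=-2, Δ1=-1/2, Δ2=1
row 1: diag=6, rhs=9; c'=1/3, d'=3/2
row 2: denom=6−2·1/3=16/3; d'=(9−2·3/2)/(16/3)=9/8
back: M2=9/8
back: M1=3/2−1/3·9/8=9/8
M: M0=0, M1=9/8, M2=9/8, M3=0
seg 0: a=3, c=M0/2=0, d=(M1−M0)/(6·1)=3/16, b=Δ0−h0·(2M0+M1)/6=-35/16
seg 1: a=1, c=M1/2=9/16, d=(M2−M1)/(6·2)=0, b=Δ1−h1·(2M1+M2)/6=-13/8
seg 2: a=0, c=M2/2=9/16, d=(M3−M2)/(6·1)=-3/16, b=Δ2−h2·(2M2+M3)/6=5/8
t_q=3/4 → seg 0, τ=3/4; S=3+-35/16·τ+0·τ²+3/16·τ³=1473/1024

  seg 0: a=3 b=-35/16 c=0 d=3/16
  seg 1: a=1 b=-13/8 c=9/16 d=0
  seg 2: a=0 b=5/8 c=9/16 d=-3/16
S(3/4) = 1473/1024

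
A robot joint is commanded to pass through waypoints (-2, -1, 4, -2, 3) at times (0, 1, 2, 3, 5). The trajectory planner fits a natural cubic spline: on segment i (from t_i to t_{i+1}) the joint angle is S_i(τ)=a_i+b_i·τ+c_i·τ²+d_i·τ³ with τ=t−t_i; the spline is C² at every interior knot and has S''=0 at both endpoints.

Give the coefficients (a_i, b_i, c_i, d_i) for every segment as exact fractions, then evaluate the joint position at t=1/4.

  seg 0: a=-2 b=-161/172 c=0 d=333/172
  seg 1: a=-1 b=419/86 c=999/172 d=-977/172
  seg 2: a=4 b=-95/172 c=-483/43 d=995/172
  seg 3: a=-2 b=-487/86 c=1053/172 d=-351/344
S(1/4) = -24259/11008

Δ: Δ0=1, Δ1=5, Δ2=-6, Δ3=5/2
row 1: diag=4, rhs=24; c'=1/4, d'=6
row 2: denom=4−1·1/4=15/4; d'=(-66−1·6)/(15/4)=-96/5
row 3: denom=6−1·4/15=86/15; d'=(51−1·-96/5)/(86/15)=1053/86
back: M3=1053/86
back: M2=-96/5−4/15·1053/86=-966/43
back: M1=6−1/4·-966/43=999/86
M: M0=0, M1=999/86, M2=-966/43, M3=1053/86, M4=0
seg 0: a=-2, c=M0/2=0, d=(M1−M0)/(6·1)=333/172, b=Δ0−h0·(2M0+M1)/6=-161/172
seg 1: a=-1, c=M1/2=999/172, d=(M2−M1)/(6·1)=-977/172, b=Δ1−h1·(2M1+M2)/6=419/86
seg 2: a=4, c=M2/2=-483/43, d=(M3−M2)/(6·1)=995/172, b=Δ2−h2·(2M2+M3)/6=-95/172
seg 3: a=-2, c=M3/2=1053/172, d=(M4−M3)/(6·2)=-351/344, b=Δ3−h3·(2M3+M4)/6=-487/86
t_q=1/4 → seg 0, τ=1/4; S=-2+-161/172·τ+0·τ²+333/172·τ³=-24259/11008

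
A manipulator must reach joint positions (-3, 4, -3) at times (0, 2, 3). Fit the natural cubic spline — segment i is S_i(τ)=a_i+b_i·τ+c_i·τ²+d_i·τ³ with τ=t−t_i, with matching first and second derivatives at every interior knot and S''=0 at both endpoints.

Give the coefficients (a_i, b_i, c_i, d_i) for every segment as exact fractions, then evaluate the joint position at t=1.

  seg 0: a=-3 b=7 c=0 d=-7/8
  seg 1: a=4 b=-7/2 c=-21/4 d=7/4
S(1) = 25/8

Δ: Δ0=7/2, Δ1=-7
row 1: diag=6, rhs=-63; c'=1/6, d'=-21/2
back: M1=-21/2
M: M0=0, M1=-21/2, M2=0
seg 0: a=-3, c=M0/2=0, d=(M1−M0)/(6·2)=-7/8, b=Δ0−h0·(2M0+M1)/6=7
seg 1: a=4, c=M1/2=-21/4, d=(M2−M1)/(6·1)=7/4, b=Δ1−h1·(2M1+M2)/6=-7/2
t_q=1 → seg 0, τ=1; S=-3+7·τ+0·τ²+-7/8·τ³=25/8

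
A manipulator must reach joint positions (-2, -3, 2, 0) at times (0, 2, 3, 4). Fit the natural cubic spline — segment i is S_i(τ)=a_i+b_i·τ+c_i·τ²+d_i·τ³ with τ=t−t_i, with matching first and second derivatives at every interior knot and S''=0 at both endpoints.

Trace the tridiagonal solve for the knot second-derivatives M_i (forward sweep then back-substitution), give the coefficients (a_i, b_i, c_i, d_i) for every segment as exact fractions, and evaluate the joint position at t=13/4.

Δ: Δ0=-1/2, Δ1=5, Δ2=-2
row 1: diag=6, rhs=33; c'=1/6, d'=11/2
row 2: denom=4−1·1/6=23/6; d'=(-42−1·11/2)/(23/6)=-285/23
back: M2=-285/23
back: M1=11/2−1/6·-285/23=174/23
M: M0=0, M1=174/23, M2=-285/23, M3=0
seg 0: a=-2, c=M0/2=0, d=(M1−M0)/(6·2)=29/46, b=Δ0−h0·(2M0+M1)/6=-139/46
seg 1: a=-3, c=M1/2=87/23, d=(M2−M1)/(6·1)=-153/46, b=Δ1−h1·(2M1+M2)/6=209/46
seg 2: a=2, c=M2/2=-285/46, d=(M3−M2)/(6·1)=95/46, b=Δ2−h2·(2M2+M3)/6=49/23
t_q=13/4 → seg 2, τ=1/4; S=2+49/23·τ+-285/46·τ²+95/46·τ³=6411/2944

  seg 0: a=-2 b=-139/46 c=0 d=29/46
  seg 1: a=-3 b=209/46 c=87/23 d=-153/46
  seg 2: a=2 b=49/23 c=-285/46 d=95/46
S(13/4) = 6411/2944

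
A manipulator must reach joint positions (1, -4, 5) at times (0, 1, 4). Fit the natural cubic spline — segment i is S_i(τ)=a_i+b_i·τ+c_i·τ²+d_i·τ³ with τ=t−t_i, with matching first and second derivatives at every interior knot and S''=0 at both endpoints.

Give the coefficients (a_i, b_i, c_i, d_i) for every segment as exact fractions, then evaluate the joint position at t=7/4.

Δ: Δ0=-5, Δ1=3
row 1: diag=8, rhs=48; c'=3/8, d'=6
back: M1=6
M: M0=0, M1=6, M2=0
seg 0: a=1, c=M0/2=0, d=(M1−M0)/(6·1)=1, b=Δ0−h0·(2M0+M1)/6=-6
seg 1: a=-4, c=M1/2=3, d=(M2−M1)/(6·3)=-1/3, b=Δ1−h1·(2M1+M2)/6=-3
t_q=7/4 → seg 1, τ=3/4; S=-4+-3·τ+3·τ²+-1/3·τ³=-301/64

  seg 0: a=1 b=-6 c=0 d=1
  seg 1: a=-4 b=-3 c=3 d=-1/3
S(7/4) = -301/64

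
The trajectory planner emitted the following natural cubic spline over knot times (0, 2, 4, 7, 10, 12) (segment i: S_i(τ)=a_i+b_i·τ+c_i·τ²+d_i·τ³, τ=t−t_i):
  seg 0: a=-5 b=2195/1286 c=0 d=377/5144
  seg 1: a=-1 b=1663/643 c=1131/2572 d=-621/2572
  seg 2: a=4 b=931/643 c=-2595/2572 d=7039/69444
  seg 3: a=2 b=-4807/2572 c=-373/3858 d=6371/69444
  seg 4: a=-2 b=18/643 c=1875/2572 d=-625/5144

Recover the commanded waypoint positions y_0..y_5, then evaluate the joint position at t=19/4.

y_0 = S_0(0) = a_0 = -5
y_1 = S_1(0) = a_1 = -1
y_2 = S_2(0) = a_2 = 4
y_3 = S_3(0) = a_3 = 2
y_4 = S_4(0) = a_4 = -2
y_5 = S_4(2) = 0
t_q=19/4 is in segment 2 (τ=3/4); S_2(τ)=750803/164608

y_0=-5 y_1=-1 y_2=4 y_3=2 y_4=-2 y_5=0
S(19/4) = 750803/164608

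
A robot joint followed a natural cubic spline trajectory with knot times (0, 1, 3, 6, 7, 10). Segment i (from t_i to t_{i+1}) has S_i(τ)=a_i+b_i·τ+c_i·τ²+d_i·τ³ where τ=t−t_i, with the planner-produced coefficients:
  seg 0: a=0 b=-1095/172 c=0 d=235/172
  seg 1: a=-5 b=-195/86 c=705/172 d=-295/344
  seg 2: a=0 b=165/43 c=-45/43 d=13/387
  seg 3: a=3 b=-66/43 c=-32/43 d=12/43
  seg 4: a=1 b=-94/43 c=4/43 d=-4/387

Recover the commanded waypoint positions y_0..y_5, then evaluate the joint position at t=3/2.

y_0 = S_0(0) = a_0 = 0
y_1 = S_1(0) = a_1 = -5
y_2 = S_2(0) = a_2 = 0
y_3 = S_3(0) = a_3 = 3
y_4 = S_4(0) = a_4 = 1
y_5 = S_4(3) = -5
t_q=3/2 is in segment 1 (τ=1/2); S_1(τ)=-14355/2752

y_0=0 y_1=-5 y_2=0 y_3=3 y_4=1 y_5=-5
S(3/2) = -14355/2752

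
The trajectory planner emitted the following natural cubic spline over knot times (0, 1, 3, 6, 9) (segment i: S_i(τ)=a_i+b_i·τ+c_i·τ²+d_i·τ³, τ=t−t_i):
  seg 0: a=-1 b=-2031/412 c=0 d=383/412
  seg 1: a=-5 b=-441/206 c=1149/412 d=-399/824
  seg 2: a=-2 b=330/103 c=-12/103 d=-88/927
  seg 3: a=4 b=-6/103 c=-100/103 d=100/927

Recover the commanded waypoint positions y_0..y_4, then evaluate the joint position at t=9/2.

y_0=-1 y_1=-5 y_2=-2 y_3=4 y_4=-2
S(9/2) = 229/103

y_0 = S_0(0) = a_0 = -1
y_1 = S_1(0) = a_1 = -5
y_2 = S_2(0) = a_2 = -2
y_3 = S_3(0) = a_3 = 4
y_4 = S_3(3) = -2
t_q=9/2 is in segment 2 (τ=3/2); S_2(τ)=229/103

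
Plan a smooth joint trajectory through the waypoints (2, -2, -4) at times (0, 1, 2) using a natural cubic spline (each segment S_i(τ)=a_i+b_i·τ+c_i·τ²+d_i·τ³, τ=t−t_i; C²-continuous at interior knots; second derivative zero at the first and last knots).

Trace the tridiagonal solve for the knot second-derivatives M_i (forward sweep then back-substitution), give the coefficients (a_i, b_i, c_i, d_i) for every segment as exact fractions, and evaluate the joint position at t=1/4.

Δ: Δ0=-4, Δ1=-2
row 1: diag=4, rhs=12; c'=1/4, d'=3
back: M1=3
M: M0=0, M1=3, M2=0
seg 0: a=2, c=M0/2=0, d=(M1−M0)/(6·1)=1/2, b=Δ0−h0·(2M0+M1)/6=-9/2
seg 1: a=-2, c=M1/2=3/2, d=(M2−M1)/(6·1)=-1/2, b=Δ1−h1·(2M1+M2)/6=-3
t_q=1/4 → seg 0, τ=1/4; S=2+-9/2·τ+0·τ²+1/2·τ³=113/128

  seg 0: a=2 b=-9/2 c=0 d=1/2
  seg 1: a=-2 b=-3 c=3/2 d=-1/2
S(1/4) = 113/128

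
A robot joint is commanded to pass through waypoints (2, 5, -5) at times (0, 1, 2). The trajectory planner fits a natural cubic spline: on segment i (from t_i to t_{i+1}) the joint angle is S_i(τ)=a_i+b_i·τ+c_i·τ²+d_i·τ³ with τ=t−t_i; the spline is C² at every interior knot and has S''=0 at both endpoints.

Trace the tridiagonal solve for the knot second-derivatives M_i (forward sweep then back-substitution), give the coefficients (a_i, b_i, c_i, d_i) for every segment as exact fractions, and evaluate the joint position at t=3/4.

  seg 0: a=2 b=25/4 c=0 d=-13/4
  seg 1: a=5 b=-7/2 c=-39/4 d=13/4
S(3/4) = 1361/256

Δ: Δ0=3, Δ1=-10
row 1: diag=4, rhs=-78; c'=1/4, d'=-39/2
back: M1=-39/2
M: M0=0, M1=-39/2, M2=0
seg 0: a=2, c=M0/2=0, d=(M1−M0)/(6·1)=-13/4, b=Δ0−h0·(2M0+M1)/6=25/4
seg 1: a=5, c=M1/2=-39/4, d=(M2−M1)/(6·1)=13/4, b=Δ1−h1·(2M1+M2)/6=-7/2
t_q=3/4 → seg 0, τ=3/4; S=2+25/4·τ+0·τ²+-13/4·τ³=1361/256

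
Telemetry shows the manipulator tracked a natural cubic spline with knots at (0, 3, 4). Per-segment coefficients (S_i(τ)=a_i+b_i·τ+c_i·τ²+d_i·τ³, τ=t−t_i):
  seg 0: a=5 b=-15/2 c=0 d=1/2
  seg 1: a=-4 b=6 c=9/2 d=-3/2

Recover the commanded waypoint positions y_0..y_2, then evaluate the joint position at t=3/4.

y_0 = S_0(0) = a_0 = 5
y_1 = S_1(0) = a_1 = -4
y_2 = S_1(1) = 5
t_q=3/4 is in segment 0 (τ=3/4); S_0(τ)=-53/128

y_0=5 y_1=-4 y_2=5
S(3/4) = -53/128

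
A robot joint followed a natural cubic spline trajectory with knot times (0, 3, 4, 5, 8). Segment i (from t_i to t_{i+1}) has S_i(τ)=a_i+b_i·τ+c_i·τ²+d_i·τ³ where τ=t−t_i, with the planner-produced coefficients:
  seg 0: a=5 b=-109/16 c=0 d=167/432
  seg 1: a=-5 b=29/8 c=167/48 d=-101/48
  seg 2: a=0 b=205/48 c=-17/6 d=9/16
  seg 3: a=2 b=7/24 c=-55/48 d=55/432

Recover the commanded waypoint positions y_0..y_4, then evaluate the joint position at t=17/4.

y_0 = S_0(0) = a_0 = 5
y_1 = S_1(0) = a_1 = -5
y_2 = S_2(0) = a_2 = 0
y_3 = S_3(0) = a_3 = 2
y_4 = S_3(3) = -4
t_q=17/4 is in segment 2 (τ=1/4); S_2(τ)=921/1024

y_0=5 y_1=-5 y_2=0 y_3=2 y_4=-4
S(17/4) = 921/1024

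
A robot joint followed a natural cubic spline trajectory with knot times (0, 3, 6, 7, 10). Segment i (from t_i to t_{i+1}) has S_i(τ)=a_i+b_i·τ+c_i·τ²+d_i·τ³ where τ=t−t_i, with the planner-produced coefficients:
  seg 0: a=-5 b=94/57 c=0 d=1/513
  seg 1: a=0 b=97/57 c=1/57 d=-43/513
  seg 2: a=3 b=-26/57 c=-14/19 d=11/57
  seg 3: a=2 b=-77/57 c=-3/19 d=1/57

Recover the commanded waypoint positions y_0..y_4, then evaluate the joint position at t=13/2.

y_0=-5 y_1=0 y_2=3 y_3=2 y_4=-3
S(13/2) = 397/152

y_0 = S_0(0) = a_0 = -5
y_1 = S_1(0) = a_1 = 0
y_2 = S_2(0) = a_2 = 3
y_3 = S_3(0) = a_3 = 2
y_4 = S_3(3) = -3
t_q=13/2 is in segment 2 (τ=1/2); S_2(τ)=397/152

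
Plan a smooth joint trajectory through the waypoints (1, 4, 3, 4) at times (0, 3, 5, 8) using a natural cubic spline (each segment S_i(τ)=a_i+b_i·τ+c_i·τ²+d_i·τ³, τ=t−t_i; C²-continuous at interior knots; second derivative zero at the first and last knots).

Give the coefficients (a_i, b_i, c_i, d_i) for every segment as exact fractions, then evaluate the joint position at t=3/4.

Δ: Δ0=1, Δ1=-1/2, Δ2=1/3
row 1: diag=10, rhs=-9; c'=1/5, d'=-9/10
row 2: denom=10−2·1/5=48/5; d'=(5−2·-9/10)/(48/5)=17/24
back: M2=17/24
back: M1=-9/10−1/5·17/24=-25/24
M: M0=0, M1=-25/24, M2=17/24, M3=0
seg 0: a=1, c=M0/2=0, d=(M1−M0)/(6·3)=-25/432, b=Δ0−h0·(2M0+M1)/6=73/48
seg 1: a=4, c=M1/2=-25/48, d=(M2−M1)/(6·2)=7/48, b=Δ1−h1·(2M1+M2)/6=-1/24
seg 2: a=3, c=M2/2=17/48, d=(M3−M2)/(6·3)=-17/432, b=Δ2−h2·(2M2+M3)/6=-3/8
t_q=3/4 → seg 0, τ=3/4; S=1+73/48·τ+0·τ²+-25/432·τ³=2167/1024

  seg 0: a=1 b=73/48 c=0 d=-25/432
  seg 1: a=4 b=-1/24 c=-25/48 d=7/48
  seg 2: a=3 b=-3/8 c=17/48 d=-17/432
S(3/4) = 2167/1024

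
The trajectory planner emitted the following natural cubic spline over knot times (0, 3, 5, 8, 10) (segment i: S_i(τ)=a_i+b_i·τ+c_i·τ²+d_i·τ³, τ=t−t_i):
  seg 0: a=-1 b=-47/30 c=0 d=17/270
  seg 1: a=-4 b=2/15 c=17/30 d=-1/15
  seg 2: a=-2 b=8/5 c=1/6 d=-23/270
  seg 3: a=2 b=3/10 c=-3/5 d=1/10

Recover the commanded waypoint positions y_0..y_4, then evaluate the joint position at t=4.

y_0=-1 y_1=-4 y_2=-2 y_3=2 y_4=1
S(4) = -101/30

y_0 = S_0(0) = a_0 = -1
y_1 = S_1(0) = a_1 = -4
y_2 = S_2(0) = a_2 = -2
y_3 = S_3(0) = a_3 = 2
y_4 = S_3(2) = 1
t_q=4 is in segment 1 (τ=1); S_1(τ)=-101/30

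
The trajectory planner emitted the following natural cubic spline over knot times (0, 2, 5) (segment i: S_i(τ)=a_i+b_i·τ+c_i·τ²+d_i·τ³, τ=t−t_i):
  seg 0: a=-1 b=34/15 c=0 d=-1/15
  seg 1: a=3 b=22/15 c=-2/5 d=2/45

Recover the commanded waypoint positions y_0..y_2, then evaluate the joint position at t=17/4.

y_0 = S_0(0) = a_0 = -1
y_1 = S_1(0) = a_1 = 3
y_2 = S_1(3) = 5
t_q=17/4 is in segment 1 (τ=9/4); S_1(τ)=153/32

y_0=-1 y_1=3 y_2=5
S(17/4) = 153/32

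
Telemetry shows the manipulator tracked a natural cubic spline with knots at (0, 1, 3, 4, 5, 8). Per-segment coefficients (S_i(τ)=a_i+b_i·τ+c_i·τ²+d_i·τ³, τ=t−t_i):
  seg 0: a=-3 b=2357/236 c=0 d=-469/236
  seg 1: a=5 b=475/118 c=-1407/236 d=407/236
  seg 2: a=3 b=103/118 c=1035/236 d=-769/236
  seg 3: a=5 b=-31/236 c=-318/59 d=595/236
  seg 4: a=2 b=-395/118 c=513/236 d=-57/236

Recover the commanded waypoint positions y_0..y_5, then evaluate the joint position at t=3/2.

y_0 = S_0(0) = a_0 = -3
y_1 = S_1(0) = a_1 = 5
y_2 = S_2(0) = a_2 = 3
y_3 = S_3(0) = a_3 = 5
y_4 = S_4(0) = a_4 = 2
y_5 = S_4(3) = 5
t_q=3/2 is in segment 1 (τ=1/2); S_1(τ)=10833/1888

y_0=-3 y_1=5 y_2=3 y_3=5 y_4=2 y_5=5
S(3/2) = 10833/1888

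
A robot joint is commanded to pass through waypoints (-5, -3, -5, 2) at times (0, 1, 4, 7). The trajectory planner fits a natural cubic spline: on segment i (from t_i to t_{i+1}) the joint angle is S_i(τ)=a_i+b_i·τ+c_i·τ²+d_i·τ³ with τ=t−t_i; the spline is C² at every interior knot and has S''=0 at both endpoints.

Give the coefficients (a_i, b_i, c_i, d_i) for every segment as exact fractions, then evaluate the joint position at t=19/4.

Δ: Δ0=2, Δ1=-2/3, Δ2=7/3
row 1: diag=8, rhs=-16; c'=3/8, d'=-2
row 2: denom=12−3·3/8=87/8; d'=(18−3·-2)/(87/8)=64/29
back: M2=64/29
back: M1=-2−3/8·64/29=-82/29
M: M0=0, M1=-82/29, M2=64/29, M3=0
seg 0: a=-5, c=M0/2=0, d=(M1−M0)/(6·1)=-41/87, b=Δ0−h0·(2M0+M1)/6=215/87
seg 1: a=-3, c=M1/2=-41/29, d=(M2−M1)/(6·3)=73/261, b=Δ1−h1·(2M1+M2)/6=92/87
seg 2: a=-5, c=M2/2=32/29, d=(M3−M2)/(6·3)=-32/261, b=Δ2−h2·(2M2+M3)/6=11/87
t_q=19/4 → seg 2, τ=3/4; S=-5+11/87·τ+32/29·τ²+-32/261·τ³=-503/116

  seg 0: a=-5 b=215/87 c=0 d=-41/87
  seg 1: a=-3 b=92/87 c=-41/29 d=73/261
  seg 2: a=-5 b=11/87 c=32/29 d=-32/261
S(19/4) = -503/116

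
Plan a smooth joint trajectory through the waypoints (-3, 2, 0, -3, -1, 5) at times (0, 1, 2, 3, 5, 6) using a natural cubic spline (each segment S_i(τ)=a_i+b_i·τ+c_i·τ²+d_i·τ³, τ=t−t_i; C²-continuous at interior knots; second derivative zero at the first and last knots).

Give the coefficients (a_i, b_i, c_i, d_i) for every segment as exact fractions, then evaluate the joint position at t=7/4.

  seg 0: a=-3 b=386/57 c=0 d=-101/57
  seg 1: a=2 b=83/57 c=-101/19 d=106/57
  seg 2: a=0 b=-205/57 c=5/19 d=1/3
  seg 3: a=-3 b=-118/57 c=24/19 d=31/228
  seg 4: a=-1 b=263/57 c=79/38 d=-79/114
S(7/4) = 539/608

Δ: Δ0=5, Δ1=-2, Δ2=-3, Δ3=1, Δ4=6
row 1: diag=4, rhs=-42; c'=1/4, d'=-21/2
row 2: denom=4−1·1/4=15/4; d'=(-6−1·-21/2)/(15/4)=6/5
row 3: denom=6−1·4/15=86/15; d'=(24−1·6/5)/(86/15)=171/43
row 4: denom=6−2·15/43=228/43; d'=(30−2·171/43)/(228/43)=79/19
back: M4=79/19
back: M3=171/43−15/43·79/19=48/19
back: M2=6/5−4/15·48/19=10/19
back: M1=-21/2−1/4·10/19=-202/19
M: M0=0, M1=-202/19, M2=10/19, M3=48/19, M4=79/19, M5=0
seg 0: a=-3, c=M0/2=0, d=(M1−M0)/(6·1)=-101/57, b=Δ0−h0·(2M0+M1)/6=386/57
seg 1: a=2, c=M1/2=-101/19, d=(M2−M1)/(6·1)=106/57, b=Δ1−h1·(2M1+M2)/6=83/57
seg 2: a=0, c=M2/2=5/19, d=(M3−M2)/(6·1)=1/3, b=Δ2−h2·(2M2+M3)/6=-205/57
seg 3: a=-3, c=M3/2=24/19, d=(M4−M3)/(6·2)=31/228, b=Δ3−h3·(2M3+M4)/6=-118/57
seg 4: a=-1, c=M4/2=79/38, d=(M5−M4)/(6·1)=-79/114, b=Δ4−h4·(2M4+M5)/6=263/57
t_q=7/4 → seg 1, τ=3/4; S=2+83/57·τ+-101/19·τ²+106/57·τ³=539/608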